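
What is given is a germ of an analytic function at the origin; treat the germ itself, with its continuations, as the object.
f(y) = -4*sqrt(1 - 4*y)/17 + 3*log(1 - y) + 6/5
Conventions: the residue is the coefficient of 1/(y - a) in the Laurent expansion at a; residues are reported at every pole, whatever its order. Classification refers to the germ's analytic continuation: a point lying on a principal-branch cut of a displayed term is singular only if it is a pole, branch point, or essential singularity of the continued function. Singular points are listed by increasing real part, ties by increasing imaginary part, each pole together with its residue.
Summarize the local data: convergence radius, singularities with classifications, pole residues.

Radius of convergence at 0: 1/4.
At 1/4: an algebraic (square-root) branch point.
At 1: a logarithmic branch point.

Branch term (3)*log(1 - y/(1)): its argument vanishes at y = 1, a logarithmic branch point, modulus 1.
Branch term (-4/17)*sqrt(1 - y/(1/4)): its argument vanishes at y = 1/4, a square-root branch point, modulus 1/4.
The radius of convergence is the smallest modulus among the singular points: 1/4.
List the singular points by increasing real part (a conjugate pair: the negative imaginary part first).


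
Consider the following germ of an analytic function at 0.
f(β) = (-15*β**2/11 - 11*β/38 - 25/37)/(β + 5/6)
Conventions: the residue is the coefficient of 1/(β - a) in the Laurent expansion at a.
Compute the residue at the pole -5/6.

At the order-1 pole -5/6 set g(β) = (β - (-5/6))*f(β) = -15*β**2/11 - 11*β/38 - 25/37.
Simple pole: residue = g(a) at a = -5/6, which is -21365/15466.

The residue is -21365/15466.


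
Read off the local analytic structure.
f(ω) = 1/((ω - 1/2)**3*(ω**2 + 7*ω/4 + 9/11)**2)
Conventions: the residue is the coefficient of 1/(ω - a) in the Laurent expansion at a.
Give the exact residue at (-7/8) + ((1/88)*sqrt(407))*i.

The factor ω**2 + 7*ω/4 + 9/11 splits as (ω - a)(ω - a') with a = (-7/8) + ((1/88)*sqrt(407))*i, a' = (-7/8) - ((1/88)*sqrt(407))*i. At the order-2 pole a set g(ω) = (ω - a)^2*f(ω) = [(ω - 1/2)**(-3)] / (ω - a')^2.
Order-2 pole: residue = g'(a); g'((-7/8) + ((1/88)*sqrt(407))*i) = (-187915904/285012027) + ((175184132992/390181464963)*sqrt(407))*i, so the residue is (-187915904/285012027) + ((175184132992/390181464963)*sqrt(407))*i.

The residue is (-187915904/285012027) + ((175184132992/390181464963)*sqrt(407))*i.


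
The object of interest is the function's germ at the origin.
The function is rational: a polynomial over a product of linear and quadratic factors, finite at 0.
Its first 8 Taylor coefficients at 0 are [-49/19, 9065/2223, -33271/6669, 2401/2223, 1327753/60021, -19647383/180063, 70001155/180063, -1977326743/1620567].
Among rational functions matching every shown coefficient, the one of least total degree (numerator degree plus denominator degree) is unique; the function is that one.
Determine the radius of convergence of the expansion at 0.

No rational of total degree below 3 reproduces all 8 coefficients; solving the [1/2] Pade equations on them gives f(χ) = (-19*χ/13 - 9/19)/(χ + 3/7)**2, whose expansion matches every shown term.
Denominator factor (χ + 3/7)^2: pole of order 2 at -3/7, modulus 3/7.
The radius of convergence is the smallest modulus among the singular points: 3/7.

The radius of convergence is 3/7.


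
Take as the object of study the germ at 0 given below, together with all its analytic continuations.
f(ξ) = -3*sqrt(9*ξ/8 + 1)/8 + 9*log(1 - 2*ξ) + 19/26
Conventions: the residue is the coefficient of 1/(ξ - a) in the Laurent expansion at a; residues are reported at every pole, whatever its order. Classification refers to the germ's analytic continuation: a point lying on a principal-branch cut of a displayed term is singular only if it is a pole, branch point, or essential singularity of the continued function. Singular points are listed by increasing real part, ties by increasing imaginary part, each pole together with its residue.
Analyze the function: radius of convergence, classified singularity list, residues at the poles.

Radius of convergence at 0: 1/2.
At -8/9: an algebraic (square-root) branch point.
At 1/2: a logarithmic branch point.

Branch term (-3/8)*sqrt(1 - ξ/(-8/9)): its argument vanishes at ξ = -8/9, a square-root branch point, modulus 8/9.
Branch term (9)*log(1 - ξ/(1/2)): its argument vanishes at ξ = 1/2, a logarithmic branch point, modulus 1/2.
The radius of convergence is the smallest modulus among the singular points: 1/2.
List the singular points by increasing real part (a conjugate pair: the negative imaginary part first).


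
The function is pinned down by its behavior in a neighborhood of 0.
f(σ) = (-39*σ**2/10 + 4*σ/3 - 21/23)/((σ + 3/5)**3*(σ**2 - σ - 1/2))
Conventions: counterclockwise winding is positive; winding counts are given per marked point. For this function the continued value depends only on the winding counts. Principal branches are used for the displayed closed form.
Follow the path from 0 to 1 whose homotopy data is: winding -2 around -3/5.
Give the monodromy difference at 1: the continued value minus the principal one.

Continued minus principal equals 0.

The function is rational, hence single-valued: continuing it around any pole returns the same value, so the difference is 0.


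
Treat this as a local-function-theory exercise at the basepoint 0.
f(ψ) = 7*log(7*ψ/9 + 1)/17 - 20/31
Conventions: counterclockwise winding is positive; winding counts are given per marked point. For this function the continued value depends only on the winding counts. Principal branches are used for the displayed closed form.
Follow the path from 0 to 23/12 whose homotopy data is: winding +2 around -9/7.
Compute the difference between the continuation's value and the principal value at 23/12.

Continued minus principal equals (28/17)*pi*i.

The rational part is single-valued and drops out of the difference; each branch term changes only by its own monodromy.
(7/17)*log(1 - ψ/(-9/7)): each positive loop around -9/7 adds 2*pi*i to the log, so winding +2 contributes (7/17)*(2)*2*pi*i = (28/17)*pi*i.
Summing the contributions at ψ = 23/12 gives (28/17)*pi*i.


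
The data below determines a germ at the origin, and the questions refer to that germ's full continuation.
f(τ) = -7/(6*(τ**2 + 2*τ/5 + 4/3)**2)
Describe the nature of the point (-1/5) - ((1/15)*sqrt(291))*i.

The denominator factor τ**2 + 2*τ/5 + 4/3 vanishes at (-1/5) - ((1/15)*sqrt(291))*i and appears to the power 2; the numerator there equals -7/6, nonzero, and no other factor vanishes.
Hence a pole whose order is the multiplicity, 2.

The point is a pole of order 2.


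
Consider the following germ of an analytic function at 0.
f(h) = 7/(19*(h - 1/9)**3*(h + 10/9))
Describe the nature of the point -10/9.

The point is a pole of order 1.

The denominator factor h + 10/9 vanishes at -10/9 and appears to the power 1; the numerator there equals 7/19, nonzero, and no other factor vanishes.
Hence a pole whose order is the multiplicity, 1.


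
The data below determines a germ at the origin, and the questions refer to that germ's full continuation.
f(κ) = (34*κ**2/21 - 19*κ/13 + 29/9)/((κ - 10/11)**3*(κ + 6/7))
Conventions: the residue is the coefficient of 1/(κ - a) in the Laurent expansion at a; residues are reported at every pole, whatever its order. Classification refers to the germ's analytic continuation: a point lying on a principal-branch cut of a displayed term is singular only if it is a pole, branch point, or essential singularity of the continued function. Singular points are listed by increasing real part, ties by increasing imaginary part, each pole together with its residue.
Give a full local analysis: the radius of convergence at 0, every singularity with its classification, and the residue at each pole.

Radius of convergence at 0: 6/7.
At -6/7: a pole of order 1; residue -302564251/294308352.
At 10/11: a pole of order 3; residue 302564251/294308352.

Denominator factor (κ - 10/11)^3: pole of order 3 at 10/11, modulus 10/11.
Denominator factor (κ + 6/7): pole of order 1 at -6/7, modulus 6/7.
The radius of convergence is the smallest modulus among the singular points: 6/7.
At the order-1 pole -6/7 set g(κ) = (κ - (-6/7))*f(κ) = (34*κ**2/21 - 19*κ/13 + 29/9)/(κ - 10/11)**3.
Simple pole: residue = g(a) at a = -6/7, which is -302564251/294308352.
At the order-3 pole 10/11 set g(κ) = (κ - (10/11))^3*f(κ) = (34*κ**2/21 - 19*κ/13 + 29/9)/(κ + 6/7).
Order-3 pole: residue = g''(a)/2; g''(10/11) = 302564251/147154176, so the residue is 302564251/294308352.
List the singular points by increasing real part (a conjugate pair: the negative imaginary part first).


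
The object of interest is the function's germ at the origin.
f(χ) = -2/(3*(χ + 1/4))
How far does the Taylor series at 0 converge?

Denominator factor (χ + 1/4): pole of order 1 at -1/4, modulus 1/4.
The radius of convergence is the smallest modulus among the singular points: 1/4.

The radius of convergence is 1/4.


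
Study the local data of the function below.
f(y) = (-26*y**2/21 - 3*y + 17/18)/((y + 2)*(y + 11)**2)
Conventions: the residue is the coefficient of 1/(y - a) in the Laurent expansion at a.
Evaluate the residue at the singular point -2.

At the order-1 pole -2 set g(y) = (y - (-2))*f(y) = (-26*y**2/21 - 3*y + 17/18)/(y + 11)**2.
Simple pole: residue = g(a) at a = -2, which is 251/10206.

The residue is 251/10206.


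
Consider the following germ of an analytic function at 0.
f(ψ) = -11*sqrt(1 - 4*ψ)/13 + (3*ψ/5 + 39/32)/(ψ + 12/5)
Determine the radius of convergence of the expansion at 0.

Denominator factor (ψ + 12/5): pole of order 1 at -12/5, modulus 12/5.
Branch term (-11/13)*sqrt(1 - ψ/(1/4)): its argument vanishes at ψ = 1/4, a square-root branch point, modulus 1/4.
The radius of convergence is the smallest modulus among the singular points: 1/4.

The radius of convergence is 1/4.


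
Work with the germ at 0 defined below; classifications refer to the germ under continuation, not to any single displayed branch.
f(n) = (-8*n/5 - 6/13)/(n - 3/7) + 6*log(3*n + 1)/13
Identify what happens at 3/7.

The point is a pole of order 1.

The denominator factor n - 3/7 vanishes at 3/7 and appears to the power 1; the numerator there equals -522/455, nonzero, and no other factor vanishes.
The branch terms are analytic at this point.
Hence a pole whose order is the multiplicity, 1.


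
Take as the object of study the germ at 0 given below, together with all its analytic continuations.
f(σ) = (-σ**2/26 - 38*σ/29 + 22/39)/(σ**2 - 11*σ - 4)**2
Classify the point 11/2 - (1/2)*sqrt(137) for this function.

The denominator factor σ**2 - 11*σ - 4 vanishes at 11/2 - (1/2)*sqrt(137) and appears to the power 2; the numerator there equals -3175/348 + (1307/1508)*sqrt(137), nonzero, and no other factor vanishes.
Hence a pole whose order is the multiplicity, 2.

The point is a pole of order 2.


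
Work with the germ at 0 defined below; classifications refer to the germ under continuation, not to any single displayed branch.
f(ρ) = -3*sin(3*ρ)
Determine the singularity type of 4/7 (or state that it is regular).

The point is a regular point.

There is no denominator, hence no pole anywhere.
The factor -sin(3*ρ) is entire.
So the germ continues analytically to 4/7.


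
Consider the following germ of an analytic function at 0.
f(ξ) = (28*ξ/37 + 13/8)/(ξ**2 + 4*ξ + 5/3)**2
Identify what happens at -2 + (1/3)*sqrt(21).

The denominator factor ξ**2 + 4*ξ + 5/3 vanishes at -2 + (1/3)*sqrt(21) and appears to the power 2; the numerator there equals 33/296 + (28/111)*sqrt(21), nonzero, and no other factor vanishes.
Hence a pole whose order is the multiplicity, 2.

The point is a pole of order 2.


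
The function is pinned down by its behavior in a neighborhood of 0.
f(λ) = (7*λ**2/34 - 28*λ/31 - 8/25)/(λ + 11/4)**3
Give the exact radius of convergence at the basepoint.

Denominator factor (λ + 11/4)^3: pole of order 3 at -11/4, modulus 11/4.
The radius of convergence is the smallest modulus among the singular points: 11/4.

The radius of convergence is 11/4.


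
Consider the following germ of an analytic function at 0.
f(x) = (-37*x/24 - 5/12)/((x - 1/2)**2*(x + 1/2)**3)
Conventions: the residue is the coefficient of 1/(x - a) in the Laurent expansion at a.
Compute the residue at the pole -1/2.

At the order-3 pole -1/2 set g(x) = (x - (-1/2))^3*f(x) = (-37*x/24 - 5/12)/(x - 1/2)**2.
Order-3 pole: residue = g''(a)/2; g''(-1/2) = -97/24, so the residue is -97/48.

The residue is -97/48.


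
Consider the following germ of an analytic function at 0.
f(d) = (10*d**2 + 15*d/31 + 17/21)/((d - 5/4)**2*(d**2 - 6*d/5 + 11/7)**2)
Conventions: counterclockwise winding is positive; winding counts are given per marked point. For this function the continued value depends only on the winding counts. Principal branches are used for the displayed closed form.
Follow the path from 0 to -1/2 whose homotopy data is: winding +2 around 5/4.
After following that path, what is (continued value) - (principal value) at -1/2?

Continued minus principal equals 0.

The function is rational, hence single-valued: continuing it around any pole returns the same value, so the difference is 0.


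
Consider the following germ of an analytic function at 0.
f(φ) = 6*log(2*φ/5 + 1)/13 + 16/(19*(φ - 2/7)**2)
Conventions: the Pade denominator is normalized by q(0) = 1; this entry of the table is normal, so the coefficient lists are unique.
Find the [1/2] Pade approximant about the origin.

Taylor coefficients needed (expand at 0): a_0 = 196/19, a_1 = 89408/1235, a_2 = 2340747/6175, a_3 = 54623054/30875.
Write the denominator as Q(φ) = 1 + q1*φ + q2*φ^2. Requiring Q*f - P = O(φ^4) with deg P <= 1 kills the coefficients of φ^2..φ^3 in Q*f:
  φ^2: a_2 + q1*a_1 + q2*a_0 = 0, i.e. 2340747/6175 + (89408/1235)*q1 + (196/19)*q2 = 0.
  φ^3: a_3 + q1*a_2 + q2*a_1 = 0, i.e. 54623054/30875 + (2340747/6175)*q1 + (89408/1235)*q2 = 0.
Solving this linear system: q1 = -17525491546/2536958885, q2 = 595358505977/50739177700.
The numerator is Q*f truncated at degree 1: P0 = a_0 = 196/19; P1 = a_1 + q1*a_0 = 37364817832/32980465505.

The Pade approximant has numerator coefficients [196/19, 37364817832/32980465505]; denominator coefficients [1, -17525491546/2536958885, 595358505977/50739177700].


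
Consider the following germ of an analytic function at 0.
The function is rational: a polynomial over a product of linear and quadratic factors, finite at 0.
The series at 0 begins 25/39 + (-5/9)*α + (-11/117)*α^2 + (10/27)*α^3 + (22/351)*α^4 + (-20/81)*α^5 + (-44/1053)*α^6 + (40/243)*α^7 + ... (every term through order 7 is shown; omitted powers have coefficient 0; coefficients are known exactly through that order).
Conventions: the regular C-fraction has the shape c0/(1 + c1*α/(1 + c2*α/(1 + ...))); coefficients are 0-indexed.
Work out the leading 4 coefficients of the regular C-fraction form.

Taylor coefficients (read off): a_0 = 25/39, a_1 = -5/9, a_2 = -11/117, a_3 = 10/27.
c0 = a_0 = 25/39. Peel one level at a time: if S = 1 + c*α/S' with S'(0) = 1, then c is the α-coefficient of S and S' = c*α/(S - 1).
S_1 = c0/f = 1 + (13/15)*α + (202/225)*α^2 + ...; c1 = 13/15.
S_2 = c1*α/(S_1 - 1) = 1 + (-202/195)*α + (8813/12675)*α^2 + ...; c2 = -202/195.
S_3 = c2*α/(S_2 - 1) = 1 + (8813/13130)*α + ...; c3 = 8813/13130.

The regular C-fraction coefficients are [25/39, 13/15, -202/195, 8813/13130].


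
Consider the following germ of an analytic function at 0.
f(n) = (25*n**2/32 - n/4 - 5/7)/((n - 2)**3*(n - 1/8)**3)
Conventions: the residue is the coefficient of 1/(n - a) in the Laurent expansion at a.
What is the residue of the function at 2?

The residue is -149936/1771875.

At the order-3 pole 2 set g(n) = (n - (2))^3*f(n) = (25*n**2/32 - n/4 - 5/7)/(n - 1/8)**3.
Order-3 pole: residue = g''(a)/2; g''(2) = -299872/1771875, so the residue is -149936/1771875.


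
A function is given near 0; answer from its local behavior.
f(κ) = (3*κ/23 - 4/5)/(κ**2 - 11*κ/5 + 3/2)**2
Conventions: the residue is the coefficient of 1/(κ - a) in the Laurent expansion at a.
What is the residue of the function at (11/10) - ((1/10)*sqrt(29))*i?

The factor κ**2 - 11*κ/5 + 3/2 splits as (κ - a)(κ - a') with a = (11/10) - ((1/10)*sqrt(29))*i, a' = (11/10) + ((1/10)*sqrt(29))*i. At the order-2 pole a set g(κ) = (κ - a)^2*f(κ) = [3*κ/23 - 4/5] / (κ - a')^2.
Order-2 pole: residue = g'(a); g'((11/10) - ((1/10)*sqrt(29))*i) = -((3775/19343)*sqrt(29))*i, so the residue is -((3775/19343)*sqrt(29))*i.

The residue is -((3775/19343)*sqrt(29))*i.


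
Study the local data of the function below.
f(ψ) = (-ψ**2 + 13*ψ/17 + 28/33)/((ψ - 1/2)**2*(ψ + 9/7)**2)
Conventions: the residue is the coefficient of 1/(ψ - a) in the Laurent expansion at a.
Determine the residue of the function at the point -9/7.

The residue is 3666572/8765625.

At the order-2 pole -9/7 set g(ψ) = (ψ - (-9/7))^2*f(ψ) = (-ψ**2 + 13*ψ/17 + 28/33)/(ψ - 1/2)**2.
Order-2 pole: residue = g'(a); g'(-9/7) = 3666572/8765625, so the residue is 3666572/8765625.


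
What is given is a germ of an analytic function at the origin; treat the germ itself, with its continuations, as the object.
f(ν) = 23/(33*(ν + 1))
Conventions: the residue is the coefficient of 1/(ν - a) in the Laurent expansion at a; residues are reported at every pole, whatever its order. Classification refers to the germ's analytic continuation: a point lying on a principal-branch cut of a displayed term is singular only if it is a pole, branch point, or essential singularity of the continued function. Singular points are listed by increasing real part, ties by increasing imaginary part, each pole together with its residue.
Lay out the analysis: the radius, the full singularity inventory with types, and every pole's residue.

Radius of convergence at 0: 1.
At -1: a pole of order 1; residue 23/33.

Denominator factor (ν + 1): pole of order 1 at -1, modulus 1.
The radius of convergence is the smallest modulus among the singular points: 1.
At the order-1 pole -1 set g(ν) = (ν - (-1))*f(ν) = 23/33.
Simple pole: residue = g(a) at a = -1, which is 23/33.


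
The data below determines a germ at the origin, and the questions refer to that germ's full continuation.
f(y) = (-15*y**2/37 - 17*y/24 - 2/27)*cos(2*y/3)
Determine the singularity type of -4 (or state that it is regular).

The point is a regular point.

There is no denominator, hence no pole anywhere.
The factor cos(2*y/3) is entire.
So the germ continues analytically to -4.


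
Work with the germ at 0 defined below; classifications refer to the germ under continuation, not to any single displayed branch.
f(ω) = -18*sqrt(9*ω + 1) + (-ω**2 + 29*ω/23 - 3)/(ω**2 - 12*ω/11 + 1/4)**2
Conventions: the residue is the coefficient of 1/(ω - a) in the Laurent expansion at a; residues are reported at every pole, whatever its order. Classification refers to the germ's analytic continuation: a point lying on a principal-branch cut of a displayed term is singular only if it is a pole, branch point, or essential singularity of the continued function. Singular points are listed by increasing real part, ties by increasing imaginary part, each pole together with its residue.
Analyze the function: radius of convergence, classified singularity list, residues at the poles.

Radius of convergence at 0: 1/9.
At -1/9: an algebraic (square-root) branch point.
At 6/11 - (1/22)*sqrt(23): a pole of order 2; residue -(313753/24334)*sqrt(23).
At 6/11 + (1/22)*sqrt(23): a pole of order 2; residue (313753/24334)*sqrt(23).

Denominator factor (ω**2 - 12*ω/11 + 1/4)^2: discriminant 23/121, real irrational roots 6/11 + (1/22)*sqrt(23) and 6/11 - (1/22)*sqrt(23); poles of order 2, moduli 6/11 + (1/22)*sqrt(23) and 6/11 - (1/22)*sqrt(23).
Branch term (-18)*sqrt(1 - ω/(-1/9)): its argument vanishes at ω = -1/9, a square-root branch point, modulus 1/9.
The radius of convergence is the smallest modulus among the singular points: 1/9.
The branch term is analytic at 6/11 - (1/22)*sqrt(23) and contributes nothing to the residue; only the rational part matters.
The factor ω**2 - 12*ω/11 + 1/4 splits as (ω - a)(ω - a') with a = 6/11 - (1/22)*sqrt(23), a' = 6/11 + (1/22)*sqrt(23). At the order-2 pole a set g(ω) = (ω - a)^2*(rational part) = [-ω**2 + 29*ω/23 - 3] / (ω - a')^2.
Order-2 pole: residue = g'(a); g'(6/11 - (1/22)*sqrt(23)) = -(313753/24334)*sqrt(23), so the residue is -(313753/24334)*sqrt(23).
The branch term is analytic at 6/11 + (1/22)*sqrt(23) and contributes nothing to the residue; only the rational part matters.
The factor ω**2 - 12*ω/11 + 1/4 splits as (ω - a)(ω - a') with a = 6/11 + (1/22)*sqrt(23), a' = 6/11 - (1/22)*sqrt(23). At the order-2 pole a set g(ω) = (ω - a)^2*(rational part) = [-ω**2 + 29*ω/23 - 3] / (ω - a')^2.
Order-2 pole: residue = g'(a); g'(6/11 + (1/22)*sqrt(23)) = (313753/24334)*sqrt(23), so the residue is (313753/24334)*sqrt(23).
List the singular points by increasing real part (a conjugate pair: the negative imaginary part first).


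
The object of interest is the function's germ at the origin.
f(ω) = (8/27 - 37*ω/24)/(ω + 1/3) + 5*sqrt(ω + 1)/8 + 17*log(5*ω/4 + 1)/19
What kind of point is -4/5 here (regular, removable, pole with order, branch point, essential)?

The term (17/19)*log(1 - ω/(-4/5)) has argument 1 - -4/5/(-4/5) = 0 at -4/5: a logarithmic (infinitely-sheeted) branch point; the remaining terms are analytic or single-valued there.

The point is a logarithmic branch point.


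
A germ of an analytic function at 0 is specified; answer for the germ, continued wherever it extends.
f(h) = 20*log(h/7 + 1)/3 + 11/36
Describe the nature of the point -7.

The point is a logarithmic branch point.

The term (20/3)*log(1 - h/(-7)) has argument 1 - -7/(-7) = 0 at -7: a logarithmic (infinitely-sheeted) branch point; the remaining terms are analytic or single-valued there.


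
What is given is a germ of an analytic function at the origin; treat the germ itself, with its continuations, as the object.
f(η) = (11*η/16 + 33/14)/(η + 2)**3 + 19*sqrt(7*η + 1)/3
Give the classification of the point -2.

The point is a pole of order 3.

The denominator factor η + 2 vanishes at -2 and appears to the power 3; the numerator there equals 55/56, nonzero, and no other factor vanishes.
The branch terms are analytic at this point.
Hence a pole whose order is the multiplicity, 3.


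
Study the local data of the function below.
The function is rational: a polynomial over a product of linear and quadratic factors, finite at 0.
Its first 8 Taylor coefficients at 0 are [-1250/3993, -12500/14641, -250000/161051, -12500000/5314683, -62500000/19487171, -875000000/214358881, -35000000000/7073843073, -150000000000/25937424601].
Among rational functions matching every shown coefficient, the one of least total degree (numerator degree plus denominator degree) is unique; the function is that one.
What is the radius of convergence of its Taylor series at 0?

The radius of convergence is 11/10.

No rational of total degree below 3 reproduces all 8 coefficients; solving the [0/3] Pade equations on them gives f(τ) = 5/(12*(τ - 11/10)**3), whose expansion matches every shown term.
Denominator factor (τ - 11/10)^3: pole of order 3 at 11/10, modulus 11/10.
The radius of convergence is the smallest modulus among the singular points: 11/10.


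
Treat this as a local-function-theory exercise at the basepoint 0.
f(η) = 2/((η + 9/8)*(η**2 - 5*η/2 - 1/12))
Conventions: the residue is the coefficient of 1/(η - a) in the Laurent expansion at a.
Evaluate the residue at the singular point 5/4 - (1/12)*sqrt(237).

The factor η**2 - 5*η/2 - 1/12 splits as (η - a)(η - a') with a = 5/4 - (1/12)*sqrt(237), a' = 5/4 + (1/12)*sqrt(237). At the order-1 pole a set g(η) = (η - a)*f(η) = [2/(η + 9/8)] / (η - a').
Simple pole: residue = g(a) at a = 5/4 - (1/12)*sqrt(237), which is -192/767 - (1824/60593)*sqrt(237).

The residue is -192/767 - (1824/60593)*sqrt(237).


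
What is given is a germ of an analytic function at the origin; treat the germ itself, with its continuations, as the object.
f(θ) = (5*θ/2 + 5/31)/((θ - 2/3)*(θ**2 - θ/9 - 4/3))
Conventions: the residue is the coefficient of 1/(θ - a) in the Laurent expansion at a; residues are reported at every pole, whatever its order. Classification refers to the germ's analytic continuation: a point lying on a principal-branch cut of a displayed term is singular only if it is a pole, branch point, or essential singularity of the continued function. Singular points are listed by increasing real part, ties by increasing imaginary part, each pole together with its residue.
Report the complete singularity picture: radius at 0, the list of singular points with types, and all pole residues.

Radius of convergence at 0: 2/3.
At 1/18 - (1/18)*sqrt(433): a pole of order 1; residue 765/806 - (13275/174499)*sqrt(433).
At 2/3: a pole of order 1; residue -765/403.
At 1/18 + (1/18)*sqrt(433): a pole of order 1; residue 765/806 + (13275/174499)*sqrt(433).


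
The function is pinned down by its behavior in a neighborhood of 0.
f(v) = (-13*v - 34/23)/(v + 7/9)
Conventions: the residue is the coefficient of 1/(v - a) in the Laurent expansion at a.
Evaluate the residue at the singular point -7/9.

At the order-1 pole -7/9 set g(v) = (v - (-7/9))*f(v) = -13*v - 34/23.
Simple pole: residue = g(a) at a = -7/9, which is 1787/207.

The residue is 1787/207.


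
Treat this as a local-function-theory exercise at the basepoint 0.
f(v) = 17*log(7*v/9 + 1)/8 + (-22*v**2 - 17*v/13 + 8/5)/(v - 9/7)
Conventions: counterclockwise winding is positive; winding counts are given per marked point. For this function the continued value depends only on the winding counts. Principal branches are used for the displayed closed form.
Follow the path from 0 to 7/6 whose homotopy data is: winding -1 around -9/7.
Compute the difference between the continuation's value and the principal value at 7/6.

The rational part is single-valued and drops out of the difference; each branch term changes only by its own monodromy.
(17/8)*log(1 - v/(-9/7)): each positive loop around -9/7 adds 2*pi*i to the log, so winding -1 contributes (17/8)*(-1)*2*pi*i = -(17/4)*pi*i.
Summing the contributions at v = 7/6 gives -(17/4)*pi*i.

Continued minus principal equals -(17/4)*pi*i.


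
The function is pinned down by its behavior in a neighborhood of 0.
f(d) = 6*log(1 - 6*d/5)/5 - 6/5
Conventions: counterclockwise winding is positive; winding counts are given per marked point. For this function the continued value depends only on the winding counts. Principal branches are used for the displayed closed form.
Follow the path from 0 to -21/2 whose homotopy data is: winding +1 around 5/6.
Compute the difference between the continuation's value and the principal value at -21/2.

The rational part is single-valued and drops out of the difference; each branch term changes only by its own monodromy.
(6/5)*log(1 - d/(5/6)): each positive loop around 5/6 adds 2*pi*i to the log, so winding +1 contributes (6/5)*(1)*2*pi*i = (12/5)*pi*i.
Summing the contributions at d = -21/2 gives (12/5)*pi*i.

Continued minus principal equals (12/5)*pi*i.


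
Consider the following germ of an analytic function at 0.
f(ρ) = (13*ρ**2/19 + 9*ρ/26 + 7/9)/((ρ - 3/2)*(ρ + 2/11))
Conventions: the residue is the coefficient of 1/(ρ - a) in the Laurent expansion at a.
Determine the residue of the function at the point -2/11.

The residue is -396728/904761.

At the order-1 pole -2/11 set g(ρ) = (ρ - (-2/11))*f(ρ) = (13*ρ**2/19 + 9*ρ/26 + 7/9)/(ρ - 3/2).
Simple pole: residue = g(a) at a = -2/11, which is -396728/904761.


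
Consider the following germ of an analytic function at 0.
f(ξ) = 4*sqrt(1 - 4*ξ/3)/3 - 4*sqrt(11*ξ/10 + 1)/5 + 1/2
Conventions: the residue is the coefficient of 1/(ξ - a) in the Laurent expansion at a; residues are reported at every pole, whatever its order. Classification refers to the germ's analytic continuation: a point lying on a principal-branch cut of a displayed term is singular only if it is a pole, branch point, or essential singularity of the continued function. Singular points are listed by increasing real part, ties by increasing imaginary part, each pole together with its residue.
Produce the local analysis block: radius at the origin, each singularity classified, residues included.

Branch term (-4/5)*sqrt(1 - ξ/(-10/11)): its argument vanishes at ξ = -10/11, a square-root branch point, modulus 10/11.
Branch term (4/3)*sqrt(1 - ξ/(3/4)): its argument vanishes at ξ = 3/4, a square-root branch point, modulus 3/4.
The radius of convergence is the smallest modulus among the singular points: 3/4.
List the singular points by increasing real part (a conjugate pair: the negative imaginary part first).

Radius of convergence at 0: 3/4.
At -10/11: an algebraic (square-root) branch point.
At 3/4: an algebraic (square-root) branch point.


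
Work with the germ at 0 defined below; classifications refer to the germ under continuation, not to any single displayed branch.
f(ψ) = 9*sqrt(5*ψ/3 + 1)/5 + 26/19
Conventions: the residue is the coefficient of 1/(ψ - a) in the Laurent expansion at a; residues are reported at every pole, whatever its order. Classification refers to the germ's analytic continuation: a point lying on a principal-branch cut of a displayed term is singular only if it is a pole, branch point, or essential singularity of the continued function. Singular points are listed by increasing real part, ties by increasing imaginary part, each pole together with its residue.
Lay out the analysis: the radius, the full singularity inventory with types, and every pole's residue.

Radius of convergence at 0: 3/5.
At -3/5: an algebraic (square-root) branch point.

Branch term (9/5)*sqrt(1 - ψ/(-3/5)): its argument vanishes at ψ = -3/5, a square-root branch point, modulus 3/5.
The radius of convergence is the smallest modulus among the singular points: 3/5.


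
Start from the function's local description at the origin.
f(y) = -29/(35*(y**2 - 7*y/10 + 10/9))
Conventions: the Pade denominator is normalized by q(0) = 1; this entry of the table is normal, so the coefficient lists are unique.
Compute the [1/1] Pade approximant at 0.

Taylor coefficients needed (expand at 0): a_0 = -261/350, a_1 = -2349/5000, a_2 = 1313091/3500000.
Write the denominator as Q(y) = 1 + q1*y. Requiring Q*f - P = O(y^3) with deg P <= 1 kills the coefficients of y^2..y^2 in Q*f:
  y^2: a_2 + q1*a_1 = 0, i.e. 1313091/3500000 + (-2349/5000)*q1 = 0.
Solving this linear system: q1 = 559/700.
The numerator is Q*f truncated at degree 1: P0 = a_0 = -261/350; P1 = a_1 + q1*a_0 = -261/245.

The Pade approximant has numerator coefficients [-261/350, -261/245]; denominator coefficients [1, 559/700].


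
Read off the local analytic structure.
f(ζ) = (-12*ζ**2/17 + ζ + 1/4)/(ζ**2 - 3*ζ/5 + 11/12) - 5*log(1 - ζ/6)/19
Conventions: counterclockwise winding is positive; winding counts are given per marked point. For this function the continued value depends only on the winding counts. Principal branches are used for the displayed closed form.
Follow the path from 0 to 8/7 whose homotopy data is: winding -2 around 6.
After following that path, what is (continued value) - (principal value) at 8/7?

Continued minus principal equals (20/19)*pi*i.

The rational part is single-valued and drops out of the difference; each branch term changes only by its own monodromy.
(-5/19)*log(1 - ζ/(6)): each positive loop around 6 adds 2*pi*i to the log, so winding -2 contributes (-5/19)*(-2)*2*pi*i = (20/19)*pi*i.
Summing the contributions at ζ = 8/7 gives (20/19)*pi*i.


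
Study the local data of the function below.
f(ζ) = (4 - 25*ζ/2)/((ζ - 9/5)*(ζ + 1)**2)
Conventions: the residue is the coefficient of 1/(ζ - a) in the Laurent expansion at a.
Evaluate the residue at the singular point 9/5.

At the order-1 pole 9/5 set g(ζ) = (ζ - (9/5))*f(ζ) = (4 - 25*ζ/2)/(ζ + 1)**2.
Simple pole: residue = g(a) at a = 9/5, which is -925/392.

The residue is -925/392.


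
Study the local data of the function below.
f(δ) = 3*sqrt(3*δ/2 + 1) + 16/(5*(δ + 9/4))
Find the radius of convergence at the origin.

The radius of convergence is 2/3.

Denominator factor (δ + 9/4): pole of order 1 at -9/4, modulus 9/4.
Branch term (3)*sqrt(1 - δ/(-2/3)): its argument vanishes at δ = -2/3, a square-root branch point, modulus 2/3.
The radius of convergence is the smallest modulus among the singular points: 2/3.


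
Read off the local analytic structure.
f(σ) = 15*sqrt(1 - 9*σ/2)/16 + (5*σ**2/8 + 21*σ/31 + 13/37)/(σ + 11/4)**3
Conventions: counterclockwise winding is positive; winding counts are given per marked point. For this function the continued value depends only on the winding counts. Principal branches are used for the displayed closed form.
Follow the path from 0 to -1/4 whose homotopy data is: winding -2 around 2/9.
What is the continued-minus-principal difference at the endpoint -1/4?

Continued minus principal equals 0.

The rational part is single-valued and drops out of the difference; each branch term changes only by its own monodromy.
(15/16)*sqrt(1 - σ/(2/9)): winding -2 is even, the square root returns to the same sheet, contribution 0.
Summing the contributions at σ = -1/4 gives 0.


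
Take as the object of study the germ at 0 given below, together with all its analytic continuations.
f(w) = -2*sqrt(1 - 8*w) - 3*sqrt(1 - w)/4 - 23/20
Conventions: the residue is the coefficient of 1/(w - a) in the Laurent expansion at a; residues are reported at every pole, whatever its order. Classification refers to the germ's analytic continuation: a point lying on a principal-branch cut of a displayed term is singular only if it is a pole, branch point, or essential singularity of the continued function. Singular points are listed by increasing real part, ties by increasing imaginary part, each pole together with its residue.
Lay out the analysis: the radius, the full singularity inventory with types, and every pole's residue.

Branch term (-2)*sqrt(1 - w/(1/8)): its argument vanishes at w = 1/8, a square-root branch point, modulus 1/8.
Branch term (-3/4)*sqrt(1 - w/(1)): its argument vanishes at w = 1, a square-root branch point, modulus 1.
The radius of convergence is the smallest modulus among the singular points: 1/8.
List the singular points by increasing real part (a conjugate pair: the negative imaginary part first).

Radius of convergence at 0: 1/8.
At 1/8: an algebraic (square-root) branch point.
At 1: an algebraic (square-root) branch point.


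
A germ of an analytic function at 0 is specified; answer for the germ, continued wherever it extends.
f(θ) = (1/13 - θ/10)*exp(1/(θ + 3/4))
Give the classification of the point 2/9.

There is no denominator, hence no pole anywhere.
The essential point of exp(1/(θ - (-3/4))) is -3/4, not 2/9.
So the germ continues analytically to 2/9.

The point is a regular point.


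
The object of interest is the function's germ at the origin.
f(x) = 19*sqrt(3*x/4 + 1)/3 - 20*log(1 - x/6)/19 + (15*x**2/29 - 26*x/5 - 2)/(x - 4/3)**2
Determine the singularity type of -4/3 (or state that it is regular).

The point is an algebraic (square-root) branch point.

The term (19/3)*sqrt(1 - x/(-4/3)) has argument 1 - -4/3/(-4/3) = 0 at -4/3: a square-root (algebraic, two-sheeted) branch point; the remaining terms are analytic or single-valued there.


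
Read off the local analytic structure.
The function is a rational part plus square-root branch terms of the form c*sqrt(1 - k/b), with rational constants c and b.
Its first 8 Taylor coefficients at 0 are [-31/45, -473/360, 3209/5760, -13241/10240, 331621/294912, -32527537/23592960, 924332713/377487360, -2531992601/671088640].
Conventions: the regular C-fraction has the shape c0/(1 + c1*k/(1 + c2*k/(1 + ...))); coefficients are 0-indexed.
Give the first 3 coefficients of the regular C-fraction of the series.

The regular C-fraction coefficients are [-31/45, -473/248, 546937/234608].

Taylor coefficients (read off): a_0 = -31/45, a_1 = -473/360, a_2 = 3209/5760.
c0 = a_0 = -31/45. Peel one level at a time: if S = 1 + c*k/S' with S'(0) = 1, then c is the k-coefficient of S and S' = c*k/(S - 1).
S_1 = c0/f = 1 + (-473/248)*k + (546937/123008)*k^2 + ...; c1 = -473/248.
S_2 = c1*k/(S_1 - 1) = 1 + (546937/234608)*k + ...; c2 = 546937/234608.


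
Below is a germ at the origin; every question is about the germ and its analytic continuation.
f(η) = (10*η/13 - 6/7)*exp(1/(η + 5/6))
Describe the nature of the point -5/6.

The exponent 1/(η - (-5/6)) has a pole at -5/6, so exp(1/(η - (-5/6))) takes every nonzero value near it: an essential singularity (not a pole of any order).

The point is an essential singularity.


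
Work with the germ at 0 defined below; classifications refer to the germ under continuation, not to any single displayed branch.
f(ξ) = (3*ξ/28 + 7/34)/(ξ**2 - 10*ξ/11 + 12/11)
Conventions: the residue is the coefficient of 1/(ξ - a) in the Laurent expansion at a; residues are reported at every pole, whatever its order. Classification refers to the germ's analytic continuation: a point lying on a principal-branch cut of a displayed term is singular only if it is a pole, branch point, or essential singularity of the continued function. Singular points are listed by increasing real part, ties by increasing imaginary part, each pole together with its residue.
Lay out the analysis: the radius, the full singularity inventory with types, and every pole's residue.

Radius of convergence at 0: (2/11)*sqrt(33).
At (5/11) - ((1/11)*sqrt(107))*i: a pole of order 1; residue (3/56) + ((1333/101864)*sqrt(107))*i.
At (5/11) + ((1/11)*sqrt(107))*i: a pole of order 1; residue (3/56) - ((1333/101864)*sqrt(107))*i.

Denominator factor (ξ**2 - 10*ξ/11 + 12/11): discriminant -428/121, complex-conjugate roots (5/11) + ((1/11)*sqrt(107))*i and (5/11) - ((1/11)*sqrt(107))*i; poles of order 1, moduli (2/11)*sqrt(33) and (2/11)*sqrt(33).
The radius of convergence is the smallest modulus among the singular points: (2/11)*sqrt(33).
The factor ξ**2 - 10*ξ/11 + 12/11 splits as (ξ - a)(ξ - a') with a = (5/11) - ((1/11)*sqrt(107))*i, a' = (5/11) + ((1/11)*sqrt(107))*i. At the order-1 pole a set g(ξ) = (ξ - a)*f(ξ) = [3*ξ/28 + 7/34] / (ξ - a').
Simple pole: residue = g(a) at a = (5/11) - ((1/11)*sqrt(107))*i, which is (3/56) + ((1333/101864)*sqrt(107))*i.
The factor ξ**2 - 10*ξ/11 + 12/11 splits as (ξ - a)(ξ - a') with a = (5/11) + ((1/11)*sqrt(107))*i, a' = (5/11) - ((1/11)*sqrt(107))*i. At the order-1 pole a set g(ξ) = (ξ - a)*f(ξ) = [3*ξ/28 + 7/34] / (ξ - a').
Simple pole: residue = g(a) at a = (5/11) + ((1/11)*sqrt(107))*i, which is (3/56) - ((1333/101864)*sqrt(107))*i.
List the singular points by increasing real part (a conjugate pair: the negative imaginary part first).


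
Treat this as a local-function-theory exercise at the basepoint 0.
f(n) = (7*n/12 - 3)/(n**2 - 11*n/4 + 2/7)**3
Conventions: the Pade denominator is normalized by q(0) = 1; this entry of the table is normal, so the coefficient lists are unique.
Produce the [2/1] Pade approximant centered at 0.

The Pade approximant has numerator coefficients [-1029/8, -2395662577/1421184, -45346421673/3789824]; denominator coefficients [1, -922299/59216].

Taylor coefficients needed (expand at 0): a_0 = -1029/8, a_1 = -708295/192, a_2 = -8886101/128, a_3 = -2214439899/2048.
Write the denominator as Q(n) = 1 + q1*n. Requiring Q*f - P = O(n^4) with deg P <= 2 kills the coefficients of n^3..n^3 in Q*f:
  n^3: a_3 + q1*a_2 = 0, i.e. -2214439899/2048 + (-8886101/128)*q1 = 0.
Solving this linear system: q1 = -922299/59216.
The numerator is Q*f truncated at degree 2: P0 = a_0 = -1029/8; P1 = a_1 + q1*a_0 = -2395662577/1421184; P2 = a_2 + q1*a_1 = -45346421673/3789824.


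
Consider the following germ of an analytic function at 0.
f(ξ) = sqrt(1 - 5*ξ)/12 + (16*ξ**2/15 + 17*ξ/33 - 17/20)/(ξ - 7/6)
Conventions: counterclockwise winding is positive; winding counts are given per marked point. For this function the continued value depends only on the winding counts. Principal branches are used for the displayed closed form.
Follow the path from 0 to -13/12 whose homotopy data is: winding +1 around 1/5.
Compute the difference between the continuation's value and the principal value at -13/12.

The rational part is single-valued and drops out of the difference; each branch term changes only by its own monodromy.
(1/12)*sqrt(1 - ξ/(1/5)): winding +1 is odd, the square root flips sign, contributing -2*(1/12)*sqrt(1 - (-13/12)/(1/5)) = -2*(1/12)*sqrt(77/12) = -(1/36)*sqrt(231).
Summing the contributions at ξ = -13/12 gives -(1/36)*sqrt(231).

Continued minus principal equals -(1/36)*sqrt(231).
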